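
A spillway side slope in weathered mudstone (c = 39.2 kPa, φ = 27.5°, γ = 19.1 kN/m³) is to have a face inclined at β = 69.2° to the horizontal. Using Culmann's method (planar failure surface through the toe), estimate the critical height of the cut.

Culmann's analysis gives the critical failure plane at α_cr = (β + φ)/2 = (69.2 + 27.5)/2 = 48.4°, and the critical height
H_c = (4c/γ) · sinβ cosφ / [1 − cos(β − φ)]
    = (4·39.2/19.1) · sin69.2°·cos27.5° / [1 − cos(41.7°)]
    = 8.209 · 0.9348·0.8870 / [1 − 0.7466]
    = 8.209 · 0.8292 / 0.2534
    = 26.87 m

H_c = 26.87 m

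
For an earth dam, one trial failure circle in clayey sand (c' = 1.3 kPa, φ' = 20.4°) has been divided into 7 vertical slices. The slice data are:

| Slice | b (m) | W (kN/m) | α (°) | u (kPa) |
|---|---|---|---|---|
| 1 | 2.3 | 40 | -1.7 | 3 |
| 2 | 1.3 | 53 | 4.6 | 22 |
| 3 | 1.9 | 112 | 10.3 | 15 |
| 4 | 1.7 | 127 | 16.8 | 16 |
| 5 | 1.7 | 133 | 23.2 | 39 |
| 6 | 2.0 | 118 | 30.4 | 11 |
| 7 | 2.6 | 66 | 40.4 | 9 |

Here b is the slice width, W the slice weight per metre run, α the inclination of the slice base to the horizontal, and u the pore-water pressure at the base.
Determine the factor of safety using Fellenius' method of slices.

Ordinary method of slices: FS = Σ[c'·Δl_i + (W_i cosα_i − u_i·Δl_i)·tanφ'] / Σ W_i sinα_i, with Δl_i = b_i / cosα_i.
Slice 1: Δl = 2.3/cos(-1.7°) = 2.301 m; N'_1 = 40·cos(-1.7°) − 3·2.301 = 33.1; c'Δl = 2.99; W sinα = -1.2
Slice 2: Δl = 1.3/cos4.6° = 1.304 m; N'_2 = 53·cos4.6° − 22·1.304 = 24.1; c'Δl = 1.70; W sinα = 4.3
Slice 3: Δl = 1.9/cos10.3° = 1.931 m; N'_3 = 112·cos10.3° − 15·1.931 = 81.2; c'Δl = 2.51; W sinα = 20.0
Slice 4: Δl = 1.7/cos16.8° = 1.776 m; N'_4 = 127·cos16.8° − 16·1.776 = 93.2; c'Δl = 2.31; W sinα = 36.7
Slice 5: Δl = 1.7/cos23.2° = 1.850 m; N'_5 = 133·cos23.2° − 39·1.850 = 50.1; c'Δl = 2.40; W sinα = 52.4
Slice 6: Δl = 2.0/cos30.4° = 2.319 m; N'_6 = 118·cos30.4° − 11·2.319 = 76.3; c'Δl = 3.01; W sinα = 59.7
Slice 7: Δl = 2.6/cos40.4° = 3.414 m; N'_7 = 66·cos40.4° − 9·3.414 = 19.5; c'Δl = 4.44; W sinα = 42.8
Σc'Δl = 19.4 kN/m; ΣN' = 377.5 kN/m; ΣW sinα = 214.7 kN/m
Resisting = 19.4 + 377.5·tan20.4° = 19.4 + 140.4 = 159.8 kN/m
FS = 159.8 / 214.7 = 0.744

FS = 0.74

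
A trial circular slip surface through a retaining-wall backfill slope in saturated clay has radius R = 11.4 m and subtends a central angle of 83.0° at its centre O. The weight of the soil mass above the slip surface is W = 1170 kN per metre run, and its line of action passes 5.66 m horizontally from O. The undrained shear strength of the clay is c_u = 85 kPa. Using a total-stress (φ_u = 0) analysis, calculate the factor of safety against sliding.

Taking moments about the centre O, the resisting moment is provided by the undrained shear strength acting along the arc:
Arc length L_a = R·θ = 11.4·(83.0°·π/180) = 11.4·1.4486 = 16.51 m
M_R = c_u·L_a·R = 85·16.51·11.4 = 16002.4 kN·m/m
M_D = W·d = 1170·5.66 = 6622.2 kN·m/m
FS = M_R / M_D = 16002.4 / 6622.2 = 2.416

FS = 2.42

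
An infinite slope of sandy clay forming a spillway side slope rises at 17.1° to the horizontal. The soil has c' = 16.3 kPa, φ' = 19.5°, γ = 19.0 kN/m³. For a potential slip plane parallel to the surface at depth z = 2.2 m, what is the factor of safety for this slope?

FS = 2.54

For an infinite slope with a slip plane parallel to the surface (no pore pressure): FS = [c' + γz cos²β tanφ'] / [γz sinβ cosβ].
γz = 19.0·2.2 = 41.80 kN/m²
Numerator = 16.3 + 41.80·cos²17.1°·tan19.5° = 16.3 + 41.80·0.9135·0.3541 = 29.822 kPa
Denominator = 41.80·sin17.1°·cos17.1° = 41.80·0.2940·0.9558 = 11.748 kPa
FS = 29.822 / 11.748 = 2.539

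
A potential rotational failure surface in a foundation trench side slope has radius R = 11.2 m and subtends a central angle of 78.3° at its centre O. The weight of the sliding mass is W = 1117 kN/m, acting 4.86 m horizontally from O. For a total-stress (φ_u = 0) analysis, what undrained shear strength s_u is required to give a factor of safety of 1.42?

s_u = 45.0 kPa

FS = s_u·L_a·R / (W·d), so s_u = FS·W·d / (L_a·R).
Arc length L_a = R·θ = 11.2·(78.3°·π/180) = 11.2·1.3666 = 15.31 m
s_u = 1.42·1117·4.86 / (15.31·11.2) = 7708.6 / 171.43 = 44.97 kPa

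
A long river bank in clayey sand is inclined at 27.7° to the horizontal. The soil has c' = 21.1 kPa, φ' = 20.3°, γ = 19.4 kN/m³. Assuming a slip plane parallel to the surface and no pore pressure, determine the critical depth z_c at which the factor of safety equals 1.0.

z_c = 8.95 m

Setting FS = 1.00 in FS = [c' + γz cos²β tanφ'] / [γz sinβ cosβ] and solving for z:
z = c' / [γ cosβ (FS·sinβ − cosβ·tanφ')]
  = 21.1 / [19.4·cos27.7°·(1.00·sin27.7° − cos27.7°·tan20.3°)]
  = 21.1 / [19.4·0.8854·(1.00·0.4648 − 0.8854·0.3699)]
  = 21.1 / 2.3588 = 8.945 m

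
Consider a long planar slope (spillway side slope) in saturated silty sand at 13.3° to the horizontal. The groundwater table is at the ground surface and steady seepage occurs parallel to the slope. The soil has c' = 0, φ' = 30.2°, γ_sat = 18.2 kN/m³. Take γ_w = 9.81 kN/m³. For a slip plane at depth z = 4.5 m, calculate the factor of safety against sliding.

FS = 1.13

With seepage parallel to the slope and the water table at the surface, the effective normal stress on the slip plane uses the buoyant unit weight γ' = γ_sat − γ_w while the driving shear stress uses γ_sat:
FS = [c' + γ' z cos²β tanφ'] / [γ_sat z sinβ cosβ]
(For c' = 0 this reduces to FS = (γ'/γ_sat)·tanφ'/tanβ.)
γ' = 18.2 − 9.81 = 8.39 kN/m³
Numerator = 0.0 + 8.39·4.5·cos²13.3°·tan30.2° = 0.0 + 8.39·4.5·0.9471·0.5820 = 20.811 kPa
Denominator = 18.2·4.5·sin13.3°·cos13.3° = 18.2·4.5·0.2300·0.9732 = 18.336 kPa
FS = 20.811 / 18.336 = 1.135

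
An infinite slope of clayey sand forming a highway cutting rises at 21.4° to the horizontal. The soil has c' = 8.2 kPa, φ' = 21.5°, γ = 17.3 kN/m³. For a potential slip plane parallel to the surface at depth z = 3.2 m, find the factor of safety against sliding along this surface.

FS = 1.44

For an infinite slope with a slip plane parallel to the surface (no pore pressure): FS = [c' + γz cos²β tanφ'] / [γz sinβ cosβ].
γz = 17.3·3.2 = 55.36 kN/m²
Numerator = 8.2 + 55.36·cos²21.4°·tan21.5° = 8.2 + 55.36·0.8669·0.3939 = 27.104 kPa
Denominator = 55.36·sin21.4°·cos21.4° = 55.36·0.3649·0.9311 = 18.807 kPa
FS = 27.104 / 18.807 = 1.441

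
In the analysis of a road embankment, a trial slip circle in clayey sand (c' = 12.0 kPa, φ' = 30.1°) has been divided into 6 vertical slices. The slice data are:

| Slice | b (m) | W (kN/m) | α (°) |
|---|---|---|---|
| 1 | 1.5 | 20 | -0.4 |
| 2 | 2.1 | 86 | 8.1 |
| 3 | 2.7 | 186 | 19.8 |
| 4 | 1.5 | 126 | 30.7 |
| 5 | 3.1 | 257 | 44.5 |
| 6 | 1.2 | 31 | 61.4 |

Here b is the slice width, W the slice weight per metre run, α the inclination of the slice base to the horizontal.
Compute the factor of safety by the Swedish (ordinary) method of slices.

Ordinary method of slices: FS = Σ[c'·Δl_i + (W_i cosα_i)·tanφ'] / Σ W_i sinα_i, with Δl_i = b_i / cosα_i.
Slice 1: Δl = 1.5/cos(-0.4°) = 1.500 m; N'_1 = 20·cos(-0.4°) = 20.0; c'Δl = 18.00; W sinα = -0.1
Slice 2: Δl = 2.1/cos8.1° = 2.121 m; N'_2 = 86·cos8.1° = 85.1; c'Δl = 25.45; W sinα = 12.1
Slice 3: Δl = 2.7/cos19.8° = 2.870 m; N'_3 = 186·cos19.8° = 175.0; c'Δl = 34.44; W sinα = 63.0
Slice 4: Δl = 1.5/cos30.7° = 1.744 m; N'_4 = 126·cos30.7° = 108.3; c'Δl = 20.93; W sinα = 64.3
Slice 5: Δl = 3.1/cos44.5° = 4.346 m; N'_5 = 257·cos44.5° = 183.3; c'Δl = 52.16; W sinα = 180.1
Slice 6: Δl = 1.2/cos61.4° = 2.507 m; N'_6 = 31·cos61.4° = 14.8; c'Δl = 30.08; W sinα = 27.2
Σc'Δl = 181.1 kN/m; ΣN' = 586.6 kN/m; ΣW sinα = 346.7 kN/m
Resisting = 181.1 + 586.6·tan30.1° = 181.1 + 340.1 = 521.1 kN/m
FS = 521.1 / 346.7 = 1.503

FS = 1.50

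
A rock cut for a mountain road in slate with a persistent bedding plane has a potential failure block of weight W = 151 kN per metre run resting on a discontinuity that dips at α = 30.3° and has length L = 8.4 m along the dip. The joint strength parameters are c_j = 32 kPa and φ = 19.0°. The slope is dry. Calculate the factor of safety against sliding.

FS = 4.12

Resolving the block weight along and normal to the plane and applying the Mohr–Coulomb strength on the joint:
N' = W cosα = 151·cos30.3° = 130.4 kN/m
Driving force T = W sinα = 151·sin30.3° = 76.2 kN/m
Resisting force R = c_j·L + N'·tanφ = 32·8.4 + 130.4·tan19.0° = 268.8 + 44.9 = 313.7 kN/m
FS = R / T = 313.7 / 76.2 = 4.118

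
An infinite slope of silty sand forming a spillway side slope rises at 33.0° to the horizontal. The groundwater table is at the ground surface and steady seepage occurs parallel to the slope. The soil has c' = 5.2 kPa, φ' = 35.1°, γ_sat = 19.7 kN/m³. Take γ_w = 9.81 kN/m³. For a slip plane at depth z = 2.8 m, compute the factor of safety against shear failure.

With seepage parallel to the slope and the water table at the surface, the effective normal stress on the slip plane uses the buoyant unit weight γ' = γ_sat − γ_w while the driving shear stress uses γ_sat:
FS = [c' + γ' z cos²β tanφ'] / [γ_sat z sinβ cosβ]
γ' = 19.7 − 9.81 = 9.89 kN/m³
Numerator = 5.2 + 9.89·2.8·cos²33.0°·tan35.1° = 5.2 + 9.89·2.8·0.7034·0.7028 = 18.889 kPa
Denominator = 19.7·2.8·sin33.0°·cos33.0° = 19.7·2.8·0.5446·0.8387 = 25.196 kPa
FS = 18.889 / 25.196 = 0.750

FS = 0.75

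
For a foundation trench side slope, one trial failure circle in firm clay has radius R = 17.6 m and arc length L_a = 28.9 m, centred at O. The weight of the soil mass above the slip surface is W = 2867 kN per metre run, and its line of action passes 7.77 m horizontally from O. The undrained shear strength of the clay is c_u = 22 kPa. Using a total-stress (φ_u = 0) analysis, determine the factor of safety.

FS = 0.50

Taking moments about the centre O, the resisting moment is provided by the undrained shear strength acting along the arc:
M_R = c_u·L_a·R = 22·28.90·17.6 = 11190.1 kN·m/m
M_D = W·d = 2867·7.77 = 22276.6 kN·m/m
FS = M_R / M_D = 11190.1 / 22276.6 = 0.502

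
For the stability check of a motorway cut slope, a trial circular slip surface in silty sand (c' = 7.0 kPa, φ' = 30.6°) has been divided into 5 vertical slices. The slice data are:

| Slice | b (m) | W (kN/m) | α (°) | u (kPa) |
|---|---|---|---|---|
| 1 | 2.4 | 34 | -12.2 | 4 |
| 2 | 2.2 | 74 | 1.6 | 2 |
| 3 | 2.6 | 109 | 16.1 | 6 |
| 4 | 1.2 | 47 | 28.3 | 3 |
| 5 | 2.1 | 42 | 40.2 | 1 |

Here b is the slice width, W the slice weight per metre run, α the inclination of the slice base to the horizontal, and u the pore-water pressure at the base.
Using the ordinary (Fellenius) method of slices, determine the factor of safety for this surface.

FS = 3.05

Ordinary method of slices: FS = Σ[c'·Δl_i + (W_i cosα_i − u_i·Δl_i)·tanφ'] / Σ W_i sinα_i, with Δl_i = b_i / cosα_i.
Slice 1: Δl = 2.4/cos(-12.2°) = 2.455 m; N'_1 = 34·cos(-12.2°) − 4·2.455 = 23.4; c'Δl = 17.19; W sinα = -7.2
Slice 2: Δl = 2.2/cos1.6° = 2.201 m; N'_2 = 74·cos1.6° − 2·2.201 = 69.6; c'Δl = 15.41; W sinα = 2.1
Slice 3: Δl = 2.6/cos16.1° = 2.706 m; N'_3 = 109·cos16.1° − 6·2.706 = 88.5; c'Δl = 18.94; W sinα = 30.2
Slice 4: Δl = 1.2/cos28.3° = 1.363 m; N'_4 = 47·cos28.3° − 3·1.363 = 37.3; c'Δl = 9.54; W sinα = 22.3
Slice 5: Δl = 2.1/cos40.2° = 2.749 m; N'_5 = 42·cos40.2° − 1·2.749 = 29.3; c'Δl = 19.25; W sinα = 27.1
Σc'Δl = 80.3 kN/m; ΣN' = 248.1 kN/m; ΣW sinα = 74.5 kN/m
Resisting = 80.3 + 248.1·tan30.6° = 80.3 + 146.7 = 227.0 kN/m
FS = 227.0 / 74.5 = 3.048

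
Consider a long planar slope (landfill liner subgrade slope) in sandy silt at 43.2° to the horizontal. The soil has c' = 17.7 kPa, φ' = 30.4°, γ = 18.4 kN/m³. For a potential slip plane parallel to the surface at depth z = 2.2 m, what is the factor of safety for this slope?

For an infinite slope with a slip plane parallel to the surface (no pore pressure): FS = [c' + γz cos²β tanφ'] / [γz sinβ cosβ].
γz = 18.4·2.2 = 40.48 kN/m²
Numerator = 17.7 + 40.48·cos²43.2°·tan30.4° = 17.7 + 40.48·0.5314·0.5867 = 30.320 kPa
Denominator = 40.48·sin43.2°·cos43.2° = 40.48·0.6845·0.7290 = 20.200 kPa
FS = 30.320 / 20.200 = 1.501

FS = 1.50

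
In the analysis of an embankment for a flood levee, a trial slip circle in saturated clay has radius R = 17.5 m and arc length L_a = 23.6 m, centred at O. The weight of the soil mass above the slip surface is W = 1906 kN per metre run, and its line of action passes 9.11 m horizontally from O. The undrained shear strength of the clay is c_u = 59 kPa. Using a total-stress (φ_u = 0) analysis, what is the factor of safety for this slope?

FS = 1.40

Taking moments about the centre O, the resisting moment is provided by the undrained shear strength acting along the arc:
M_R = c_u·L_a·R = 59·23.60·17.5 = 24367.0 kN·m/m
M_D = W·d = 1906·9.11 = 17363.7 kN·m/m
FS = M_R / M_D = 24367.0 / 17363.7 = 1.403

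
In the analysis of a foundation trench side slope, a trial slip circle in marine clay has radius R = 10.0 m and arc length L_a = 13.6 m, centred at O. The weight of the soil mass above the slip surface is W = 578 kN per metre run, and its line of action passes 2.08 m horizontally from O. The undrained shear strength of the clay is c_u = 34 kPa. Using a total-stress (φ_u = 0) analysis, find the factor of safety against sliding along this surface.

Taking moments about the centre O, the resisting moment is provided by the undrained shear strength acting along the arc:
M_R = c_u·L_a·R = 34·13.60·10.0 = 4624.0 kN·m/m
M_D = W·d = 578·2.08 = 1202.2 kN·m/m
FS = M_R / M_D = 4624.0 / 1202.2 = 3.846

FS = 3.85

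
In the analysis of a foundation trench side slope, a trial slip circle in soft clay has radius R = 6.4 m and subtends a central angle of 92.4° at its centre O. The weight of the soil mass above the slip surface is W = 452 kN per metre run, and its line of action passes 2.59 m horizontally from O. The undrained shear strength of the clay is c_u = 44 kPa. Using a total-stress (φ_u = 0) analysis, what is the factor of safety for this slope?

FS = 2.48

Taking moments about the centre O, the resisting moment is provided by the undrained shear strength acting along the arc:
Arc length L_a = R·θ = 6.4·(92.4°·π/180) = 6.4·1.6127 = 10.32 m
M_R = c_u·L_a·R = 44·10.32·6.4 = 2906.4 kN·m/m
M_D = W·d = 452·2.59 = 1170.7 kN·m/m
FS = M_R / M_D = 2906.4 / 1170.7 = 2.483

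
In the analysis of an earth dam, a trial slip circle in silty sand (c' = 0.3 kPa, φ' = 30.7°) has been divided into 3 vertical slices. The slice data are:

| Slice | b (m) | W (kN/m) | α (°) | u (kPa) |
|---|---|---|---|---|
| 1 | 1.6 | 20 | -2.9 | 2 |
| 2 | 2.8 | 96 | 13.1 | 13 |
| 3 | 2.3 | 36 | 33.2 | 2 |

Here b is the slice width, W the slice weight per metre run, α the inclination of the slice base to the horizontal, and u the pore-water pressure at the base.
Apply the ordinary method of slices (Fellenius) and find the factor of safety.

FS = 1.48

Ordinary method of slices: FS = Σ[c'·Δl_i + (W_i cosα_i − u_i·Δl_i)·tanφ'] / Σ W_i sinα_i, with Δl_i = b_i / cosα_i.
Slice 1: Δl = 1.6/cos(-2.9°) = 1.602 m; N'_1 = 20·cos(-2.9°) − 2·1.602 = 16.8; c'Δl = 0.48; W sinα = -1.0
Slice 2: Δl = 2.8/cos13.1° = 2.875 m; N'_2 = 96·cos13.1° − 13·2.875 = 56.1; c'Δl = 0.86; W sinα = 21.8
Slice 3: Δl = 2.3/cos33.2° = 2.749 m; N'_3 = 36·cos33.2° − 2·2.749 = 24.6; c'Δl = 0.82; W sinα = 19.7
Σc'Δl = 2.2 kN/m; ΣN' = 97.5 kN/m; ΣW sinα = 40.5 kN/m
Resisting = 2.2 + 97.5·tan30.7° = 2.2 + 57.9 = 60.1 kN/m
FS = 60.1 / 40.5 = 1.485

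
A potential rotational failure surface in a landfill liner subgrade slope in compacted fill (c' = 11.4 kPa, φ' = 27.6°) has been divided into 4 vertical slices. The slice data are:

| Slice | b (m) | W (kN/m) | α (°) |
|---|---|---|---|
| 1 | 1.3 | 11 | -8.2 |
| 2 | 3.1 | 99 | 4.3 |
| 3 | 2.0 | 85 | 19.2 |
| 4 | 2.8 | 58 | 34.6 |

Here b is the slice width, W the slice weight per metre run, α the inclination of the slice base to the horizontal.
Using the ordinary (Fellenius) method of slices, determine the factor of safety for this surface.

Ordinary method of slices: FS = Σ[c'·Δl_i + (W_i cosα_i)·tanφ'] / Σ W_i sinα_i, with Δl_i = b_i / cosα_i.
Slice 1: Δl = 1.3/cos(-8.2°) = 1.313 m; N'_1 = 11·cos(-8.2°) = 10.9; c'Δl = 14.97; W sinα = -1.6
Slice 2: Δl = 3.1/cos4.3° = 3.109 m; N'_2 = 99·cos4.3° = 98.7; c'Δl = 35.44; W sinα = 7.4
Slice 3: Δl = 2.0/cos19.2° = 2.118 m; N'_3 = 85·cos19.2° = 80.3; c'Δl = 24.14; W sinα = 28.0
Slice 4: Δl = 2.8/cos34.6° = 3.402 m; N'_4 = 58·cos34.6° = 47.7; c'Δl = 38.78; W sinα = 32.9
Σc'Δl = 113.3 kN/m; ΣN' = 237.6 kN/m; ΣW sinα = 66.7 kN/m
Resisting = 113.3 + 237.6·tan27.6° = 113.3 + 124.2 = 237.6 kN/m
FS = 237.6 / 66.7 = 3.559

FS = 3.56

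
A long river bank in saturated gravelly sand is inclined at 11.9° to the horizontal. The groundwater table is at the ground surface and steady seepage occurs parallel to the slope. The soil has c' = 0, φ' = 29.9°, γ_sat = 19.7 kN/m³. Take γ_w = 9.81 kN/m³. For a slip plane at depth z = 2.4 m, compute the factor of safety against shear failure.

FS = 1.37

With seepage parallel to the slope and the water table at the surface, the effective normal stress on the slip plane uses the buoyant unit weight γ' = γ_sat − γ_w while the driving shear stress uses γ_sat:
FS = [c' + γ' z cos²β tanφ'] / [γ_sat z sinβ cosβ]
(For c' = 0 this reduces to FS = (γ'/γ_sat)·tanφ'/tanβ.)
γ' = 19.7 − 9.81 = 9.89 kN/m³
Numerator = 0.0 + 9.89·2.4·cos²11.9°·tan29.9° = 0.0 + 9.89·2.4·0.9575·0.5750 = 13.068 kPa
Denominator = 19.7·2.4·sin11.9°·cos11.9° = 19.7·2.4·0.2062·0.9785 = 9.540 kPa
FS = 13.068 / 9.540 = 1.370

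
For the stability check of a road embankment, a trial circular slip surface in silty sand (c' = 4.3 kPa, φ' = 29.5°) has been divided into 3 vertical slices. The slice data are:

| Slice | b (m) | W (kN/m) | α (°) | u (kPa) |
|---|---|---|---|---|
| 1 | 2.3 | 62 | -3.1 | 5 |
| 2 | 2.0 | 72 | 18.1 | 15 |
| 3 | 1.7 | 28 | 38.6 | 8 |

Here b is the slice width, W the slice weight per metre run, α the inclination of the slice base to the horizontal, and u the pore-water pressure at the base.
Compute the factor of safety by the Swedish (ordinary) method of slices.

FS = 2.20

Ordinary method of slices: FS = Σ[c'·Δl_i + (W_i cosα_i − u_i·Δl_i)·tanφ'] / Σ W_i sinα_i, with Δl_i = b_i / cosα_i.
Slice 1: Δl = 2.3/cos(-3.1°) = 2.303 m; N'_1 = 62·cos(-3.1°) − 5·2.303 = 50.4; c'Δl = 9.90; W sinα = -3.4
Slice 2: Δl = 2.0/cos18.1° = 2.104 m; N'_2 = 72·cos18.1° − 15·2.104 = 36.9; c'Δl = 9.05; W sinα = 22.4
Slice 3: Δl = 1.7/cos38.6° = 2.175 m; N'_3 = 28·cos38.6° − 8·2.175 = 4.5; c'Δl = 9.35; W sinα = 17.5
Σc'Δl = 28.3 kN/m; ΣN' = 91.7 kN/m; ΣW sinα = 36.5 kN/m
Resisting = 28.3 + 91.7·tan29.5° = 28.3 + 51.9 = 80.2 kN/m
FS = 80.2 / 36.5 = 2.199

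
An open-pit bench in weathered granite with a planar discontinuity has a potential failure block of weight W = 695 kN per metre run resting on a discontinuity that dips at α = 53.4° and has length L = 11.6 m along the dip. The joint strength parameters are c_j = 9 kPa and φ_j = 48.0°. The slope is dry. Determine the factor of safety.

FS = 1.01

Resolving the block weight along and normal to the plane and applying the Mohr–Coulomb strength on the joint:
N' = W cosα = 695·cos53.4° = 414.4 kN/m
Driving force T = W sinα = 695·sin53.4° = 558.0 kN/m
Resisting force R = c_j·L + N'·tanφ_j = 9·11.6 + 414.4·tan48.0° = 104.4 + 460.2 = 564.6 kN/m
FS = R / T = 564.6 / 558.0 = 1.012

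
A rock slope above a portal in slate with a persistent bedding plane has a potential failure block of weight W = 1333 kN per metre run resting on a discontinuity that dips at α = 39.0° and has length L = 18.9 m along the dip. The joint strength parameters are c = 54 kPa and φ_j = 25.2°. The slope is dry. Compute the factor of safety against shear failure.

FS = 1.80

Resolving the block weight along and normal to the plane and applying the Mohr–Coulomb strength on the joint:
N' = W cosα = 1333·cos39.0° = 1035.9 kN/m
Driving force T = W sinα = 1333·sin39.0° = 838.9 kN/m
Resisting force R = c·L + N'·tanφ_j = 54·18.9 + 1035.9·tan25.2° = 1020.6 + 487.5 = 1508.1 kN/m
FS = R / T = 1508.1 / 838.9 = 1.798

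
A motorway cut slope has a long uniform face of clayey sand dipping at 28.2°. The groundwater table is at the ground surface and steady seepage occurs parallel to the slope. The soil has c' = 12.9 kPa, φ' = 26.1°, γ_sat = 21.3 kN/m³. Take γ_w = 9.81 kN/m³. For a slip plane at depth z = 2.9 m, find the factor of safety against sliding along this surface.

FS = 0.99

With seepage parallel to the slope and the water table at the surface, the effective normal stress on the slip plane uses the buoyant unit weight γ' = γ_sat − γ_w while the driving shear stress uses γ_sat:
FS = [c' + γ' z cos²β tanφ'] / [γ_sat z sinβ cosβ]
γ' = 21.3 − 9.81 = 11.49 kN/m³
Numerator = 12.9 + 11.49·2.9·cos²28.2°·tan26.1° = 12.9 + 11.49·2.9·0.7767·0.4899 = 25.579 kPa
Denominator = 21.3·2.9·sin28.2°·cos28.2° = 21.3·2.9·0.4726·0.8813 = 25.725 kPa
FS = 25.579 / 25.725 = 0.994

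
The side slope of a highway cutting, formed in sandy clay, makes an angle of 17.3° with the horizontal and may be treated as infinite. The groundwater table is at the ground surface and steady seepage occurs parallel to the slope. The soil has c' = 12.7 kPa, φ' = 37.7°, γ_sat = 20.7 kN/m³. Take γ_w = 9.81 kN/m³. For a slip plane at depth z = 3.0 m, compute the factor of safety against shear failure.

With seepage parallel to the slope and the water table at the surface, the effective normal stress on the slip plane uses the buoyant unit weight γ' = γ_sat − γ_w while the driving shear stress uses γ_sat:
FS = [c' + γ' z cos²β tanφ'] / [γ_sat z sinβ cosβ]
γ' = 20.7 − 9.81 = 10.89 kN/m³
Numerator = 12.7 + 10.89·3.0·cos²17.3°·tan37.7° = 12.7 + 10.89·3.0·0.9116·0.7729 = 35.717 kPa
Denominator = 20.7·3.0·sin17.3°·cos17.3° = 20.7·3.0·0.2974·0.9548 = 17.632 kPa
FS = 35.717 / 17.632 = 2.026

FS = 2.03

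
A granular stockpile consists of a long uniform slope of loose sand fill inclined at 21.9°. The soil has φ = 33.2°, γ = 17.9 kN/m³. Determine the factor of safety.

FS = 1.63

For a dry cohesionless infinite slope the factor of safety is FS = tanφ / tanβ.
FS = tan33.2° / tan21.9° = 0.6544 / 0.4020 = 1.628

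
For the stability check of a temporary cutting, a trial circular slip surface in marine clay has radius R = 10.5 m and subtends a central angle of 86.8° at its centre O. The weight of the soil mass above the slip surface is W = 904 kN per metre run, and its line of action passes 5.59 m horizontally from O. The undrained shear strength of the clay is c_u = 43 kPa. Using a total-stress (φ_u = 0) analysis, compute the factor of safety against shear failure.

FS = 1.42

Taking moments about the centre O, the resisting moment is provided by the undrained shear strength acting along the arc:
Arc length L_a = R·θ = 10.5·(86.8°·π/180) = 10.5·1.5149 = 15.91 m
M_R = c_u·L_a·R = 43·15.91·10.5 = 7182.0 kN·m/m
M_D = W·d = 904·5.59 = 5053.4 kN·m/m
FS = M_R / M_D = 7182.0 / 5053.4 = 1.421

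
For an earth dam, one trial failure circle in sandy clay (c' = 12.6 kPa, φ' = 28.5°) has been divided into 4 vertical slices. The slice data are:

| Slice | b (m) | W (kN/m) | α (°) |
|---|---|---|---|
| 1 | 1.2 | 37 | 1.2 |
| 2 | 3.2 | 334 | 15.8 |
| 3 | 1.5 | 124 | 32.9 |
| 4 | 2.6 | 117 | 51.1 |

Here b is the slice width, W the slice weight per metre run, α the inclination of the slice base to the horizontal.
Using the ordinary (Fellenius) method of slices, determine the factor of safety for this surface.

Ordinary method of slices: FS = Σ[c'·Δl_i + (W_i cosα_i)·tanφ'] / Σ W_i sinα_i, with Δl_i = b_i / cosα_i.
Slice 1: Δl = 1.2/cos1.2° = 1.200 m; N'_1 = 37·cos1.2° = 37.0; c'Δl = 15.12; W sinα = 0.8
Slice 2: Δl = 3.2/cos15.8° = 3.326 m; N'_2 = 334·cos15.8° = 321.4; c'Δl = 41.90; W sinα = 90.9
Slice 3: Δl = 1.5/cos32.9° = 1.787 m; N'_3 = 124·cos32.9° = 104.1; c'Δl = 22.51; W sinα = 67.4
Slice 4: Δl = 2.6/cos51.1° = 4.140 m; N'_4 = 117·cos51.1° = 73.5; c'Δl = 52.17; W sinα = 91.1
Σc'Δl = 131.7 kN/m; ΣN' = 536.0 kN/m; ΣW sinα = 250.1 kN/m
Resisting = 131.7 + 536.0·tan28.5° = 131.7 + 291.0 = 422.7 kN/m
FS = 422.7 / 250.1 = 1.690

FS = 1.69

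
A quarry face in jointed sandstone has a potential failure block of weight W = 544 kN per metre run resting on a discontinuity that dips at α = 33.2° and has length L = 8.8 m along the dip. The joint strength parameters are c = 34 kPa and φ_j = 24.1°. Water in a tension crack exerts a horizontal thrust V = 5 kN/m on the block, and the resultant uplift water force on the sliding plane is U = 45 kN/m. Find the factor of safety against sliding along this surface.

Resolving the block weight along and normal to the plane and applying the Mohr–Coulomb strength on the joint:
N' = W cosα − U − V sinα = 544·cos33.2° − 45 − 5·sin33.2° = 407.5 kN/m
Driving force T = W sinα + V cosα = 544·sin33.2° + 5·cos33.2° = 302.1 kN/m
Resisting force R = c·L + N'·tanφ_j = 34·8.8 + 407.5·tan24.1° = 299.2 + 182.3 = 481.5 kN/m
FS = R / T = 481.5 / 302.1 = 1.594

FS = 1.59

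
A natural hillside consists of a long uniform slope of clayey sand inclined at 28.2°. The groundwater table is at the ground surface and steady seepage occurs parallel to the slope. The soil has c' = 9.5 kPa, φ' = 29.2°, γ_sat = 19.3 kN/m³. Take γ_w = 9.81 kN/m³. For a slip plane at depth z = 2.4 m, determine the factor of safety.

With seepage parallel to the slope and the water table at the surface, the effective normal stress on the slip plane uses the buoyant unit weight γ' = γ_sat − γ_w while the driving shear stress uses γ_sat:
FS = [c' + γ' z cos²β tanφ'] / [γ_sat z sinβ cosβ]
γ' = 19.3 − 9.81 = 9.49 kN/m³
Numerator = 9.5 + 9.49·2.4·cos²28.2°·tan29.2° = 9.5 + 9.49·2.4·0.7767·0.5589 = 19.387 kPa
Denominator = 19.3·2.4·sin28.2°·cos28.2° = 19.3·2.4·0.4726·0.8813 = 19.290 kPa
FS = 19.387 / 19.290 = 1.005

FS = 1.00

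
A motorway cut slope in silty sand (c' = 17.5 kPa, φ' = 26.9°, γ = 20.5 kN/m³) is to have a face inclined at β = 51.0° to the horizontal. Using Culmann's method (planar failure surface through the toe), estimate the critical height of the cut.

Culmann's analysis gives the critical failure plane at α_cr = (β + φ')/2 = (51.0 + 26.9)/2 = 39.0°, and the critical height
H_c = (4c'/γ) · sinβ cosφ' / [1 − cos(β − φ')]
    = (4·17.5/20.5) · sin51.0°·cos26.9° / [1 − cos(24.1°)]
    = 3.415 · 0.7771·0.8918 / [1 − 0.9128]
    = 3.415 · 0.6931 / 0.0872
    = 27.15 m

H_c = 27.15 m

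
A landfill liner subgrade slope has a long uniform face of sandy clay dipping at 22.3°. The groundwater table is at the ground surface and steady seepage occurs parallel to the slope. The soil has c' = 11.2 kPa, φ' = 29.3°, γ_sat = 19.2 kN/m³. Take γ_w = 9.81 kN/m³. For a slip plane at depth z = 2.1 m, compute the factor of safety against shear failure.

With seepage parallel to the slope and the water table at the surface, the effective normal stress on the slip plane uses the buoyant unit weight γ' = γ_sat − γ_w while the driving shear stress uses γ_sat:
FS = [c' + γ' z cos²β tanφ'] / [γ_sat z sinβ cosβ]
γ' = 19.2 − 9.81 = 9.39 kN/m³
Numerator = 11.2 + 9.39·2.1·cos²22.3°·tan29.3° = 11.2 + 9.39·2.1·0.8560·0.5612 = 20.672 kPa
Denominator = 19.2·2.1·sin22.3°·cos22.3° = 19.2·2.1·0.3795·0.9252 = 14.155 kPa
FS = 20.672 / 14.155 = 1.460

FS = 1.46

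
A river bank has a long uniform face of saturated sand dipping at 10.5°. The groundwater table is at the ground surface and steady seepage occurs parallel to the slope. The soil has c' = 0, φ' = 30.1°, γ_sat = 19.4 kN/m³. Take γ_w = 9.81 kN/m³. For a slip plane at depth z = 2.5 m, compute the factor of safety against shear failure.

FS = 1.55

With seepage parallel to the slope and the water table at the surface, the effective normal stress on the slip plane uses the buoyant unit weight γ' = γ_sat − γ_w while the driving shear stress uses γ_sat:
FS = [c' + γ' z cos²β tanφ'] / [γ_sat z sinβ cosβ]
(For c' = 0 this reduces to FS = (γ'/γ_sat)·tanφ'/tanβ.)
γ' = 19.4 − 9.81 = 9.59 kN/m³
Numerator = 0.0 + 9.59·2.5·cos²10.5°·tan30.1° = 0.0 + 9.59·2.5·0.9668·0.5797 = 13.436 kPa
Denominator = 19.4·2.5·sin10.5°·cos10.5° = 19.4·2.5·0.1822·0.9833 = 8.690 kPa
FS = 13.436 / 8.690 = 1.546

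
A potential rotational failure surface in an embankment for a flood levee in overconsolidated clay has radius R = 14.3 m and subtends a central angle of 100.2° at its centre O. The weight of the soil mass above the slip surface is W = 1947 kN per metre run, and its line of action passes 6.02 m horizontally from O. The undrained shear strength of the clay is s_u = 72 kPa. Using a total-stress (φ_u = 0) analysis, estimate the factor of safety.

Taking moments about the centre O, the resisting moment is provided by the undrained shear strength acting along the arc:
Arc length L_a = R·θ = 14.3·(100.2°·π/180) = 14.3·1.7488 = 25.01 m
M_R = s_u·L_a·R = 72·25.01·14.3 = 25748.4 kN·m/m
M_D = W·d = 1947·6.02 = 11720.9 kN·m/m
FS = M_R / M_D = 25748.4 / 11720.9 = 2.197

FS = 2.20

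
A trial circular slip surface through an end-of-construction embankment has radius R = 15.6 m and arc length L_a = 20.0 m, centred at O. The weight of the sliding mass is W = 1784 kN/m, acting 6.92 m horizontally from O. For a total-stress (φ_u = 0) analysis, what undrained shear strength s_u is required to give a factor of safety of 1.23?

FS = s_u·L_a·R / (W·d), so s_u = FS·W·d / (L_a·R).
s_u = 1.23·1784·6.92 / (20.00·15.6) = 15184.7 / 312.00 = 48.67 kPa

s_u = 48.7 kPa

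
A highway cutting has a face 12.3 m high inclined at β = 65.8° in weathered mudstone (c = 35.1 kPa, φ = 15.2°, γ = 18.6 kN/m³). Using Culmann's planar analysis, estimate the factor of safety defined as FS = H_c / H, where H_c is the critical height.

H_c = (4c/γ) · sinβ cosφ / [1 − cos(β − φ)]
    = (4·35.1/18.6) · sin65.8°·cos15.2° / [1 − cos50.6°]
    = 7.548 · 0.8802 / 0.3653 = 18.19 m
FS = H_c / H = 18.19 / 12.3 = 1.479

FS = 1.48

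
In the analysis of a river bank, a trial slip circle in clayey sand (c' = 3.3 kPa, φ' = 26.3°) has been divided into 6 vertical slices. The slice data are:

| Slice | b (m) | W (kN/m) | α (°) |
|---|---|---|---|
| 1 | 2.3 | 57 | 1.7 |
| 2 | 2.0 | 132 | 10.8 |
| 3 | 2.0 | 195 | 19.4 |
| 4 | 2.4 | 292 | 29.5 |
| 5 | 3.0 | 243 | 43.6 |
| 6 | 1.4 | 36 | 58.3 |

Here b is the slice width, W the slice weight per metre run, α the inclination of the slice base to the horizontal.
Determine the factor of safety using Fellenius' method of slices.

Ordinary method of slices: FS = Σ[c'·Δl_i + (W_i cosα_i)·tanφ'] / Σ W_i sinα_i, with Δl_i = b_i / cosα_i.
Slice 1: Δl = 2.3/cos1.7° = 2.301 m; N'_1 = 57·cos1.7° = 57.0; c'Δl = 7.59; W sinα = 1.7
Slice 2: Δl = 2.0/cos10.8° = 2.036 m; N'_2 = 132·cos10.8° = 129.7; c'Δl = 6.72; W sinα = 24.7
Slice 3: Δl = 2.0/cos19.4° = 2.120 m; N'_3 = 195·cos19.4° = 183.9; c'Δl = 7.00; W sinα = 64.8
Slice 4: Δl = 2.4/cos29.5° = 2.757 m; N'_4 = 292·cos29.5° = 254.1; c'Δl = 9.10; W sinα = 143.8
Slice 5: Δl = 3.0/cos43.6° = 4.143 m; N'_5 = 243·cos43.6° = 176.0; c'Δl = 13.67; W sinα = 167.6
Slice 6: Δl = 1.4/cos58.3° = 2.664 m; N'_6 = 36·cos58.3° = 18.9; c'Δl = 8.79; W sinα = 30.6
Σc'Δl = 52.9 kN/m; ΣN' = 819.6 kN/m; ΣW sinα = 433.2 kN/m
Resisting = 52.9 + 819.6·tan26.3° = 52.9 + 405.1 = 457.9 kN/m
FS = 457.9 / 433.2 = 1.057

FS = 1.06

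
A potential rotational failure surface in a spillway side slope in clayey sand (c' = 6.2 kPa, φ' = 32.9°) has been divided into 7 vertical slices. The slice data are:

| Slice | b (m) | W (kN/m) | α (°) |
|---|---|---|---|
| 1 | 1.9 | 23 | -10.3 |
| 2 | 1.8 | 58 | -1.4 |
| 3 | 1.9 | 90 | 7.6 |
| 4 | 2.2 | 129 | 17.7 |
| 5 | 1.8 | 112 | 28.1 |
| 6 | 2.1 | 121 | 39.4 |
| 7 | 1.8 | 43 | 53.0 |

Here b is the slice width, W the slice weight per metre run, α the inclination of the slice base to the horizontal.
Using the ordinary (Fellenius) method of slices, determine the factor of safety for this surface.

Ordinary method of slices: FS = Σ[c'·Δl_i + (W_i cosα_i)·tanφ'] / Σ W_i sinα_i, with Δl_i = b_i / cosα_i.
Slice 1: Δl = 1.9/cos(-10.3°) = 1.931 m; N'_1 = 23·cos(-10.3°) = 22.6; c'Δl = 11.97; W sinα = -4.1
Slice 2: Δl = 1.8/cos(-1.4°) = 1.801 m; N'_2 = 58·cos(-1.4°) = 58.0; c'Δl = 11.16; W sinα = -1.4
Slice 3: Δl = 1.9/cos7.6° = 1.917 m; N'_3 = 90·cos7.6° = 89.2; c'Δl = 11.88; W sinα = 11.9
Slice 4: Δl = 2.2/cos17.7° = 2.309 m; N'_4 = 129·cos17.7° = 122.9; c'Δl = 14.32; W sinα = 39.2
Slice 5: Δl = 1.8/cos28.1° = 2.041 m; N'_5 = 112·cos28.1° = 98.8; c'Δl = 12.65; W sinα = 52.8
Slice 6: Δl = 2.1/cos39.4° = 2.718 m; N'_6 = 121·cos39.4° = 93.5; c'Δl = 16.85; W sinα = 76.8
Slice 7: Δl = 1.8/cos53.0° = 2.991 m; N'_7 = 43·cos53.0° = 25.9; c'Δl = 18.54; W sinα = 34.3
Σc'Δl = 97.4 kN/m; ΣN' = 510.9 kN/m; ΣW sinα = 209.5 kN/m
Resisting = 97.4 + 510.9·tan32.9° = 97.4 + 330.5 = 427.9 kN/m
FS = 427.9 / 209.5 = 2.043

FS = 2.04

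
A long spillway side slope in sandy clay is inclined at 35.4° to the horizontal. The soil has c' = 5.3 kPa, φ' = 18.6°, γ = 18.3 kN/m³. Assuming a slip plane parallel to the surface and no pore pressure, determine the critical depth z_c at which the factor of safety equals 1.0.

z_c = 1.17 m

Setting FS = 1.00 in FS = [c' + γz cos²β tanφ'] / [γz sinβ cosβ] and solving for z:
z = c' / [γ cosβ (FS·sinβ − cosβ·tanφ')]
  = 5.3 / [18.3·cos35.4°·(1.00·sin35.4° − cos35.4°·tan18.6°)]
  = 5.3 / [18.3·0.8151·(1.00·0.5793 − 0.8151·0.3365)]
  = 5.3 / 4.5490 = 1.165 m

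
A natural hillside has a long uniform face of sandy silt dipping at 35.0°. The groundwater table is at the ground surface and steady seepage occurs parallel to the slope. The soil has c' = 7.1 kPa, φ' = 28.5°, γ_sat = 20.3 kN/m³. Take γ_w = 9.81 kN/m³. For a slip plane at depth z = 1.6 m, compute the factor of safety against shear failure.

FS = 0.87

With seepage parallel to the slope and the water table at the surface, the effective normal stress on the slip plane uses the buoyant unit weight γ' = γ_sat − γ_w while the driving shear stress uses γ_sat:
FS = [c' + γ' z cos²β tanφ'] / [γ_sat z sinβ cosβ]
γ' = 20.3 − 9.81 = 10.49 kN/m³
Numerator = 7.1 + 10.49·1.6·cos²35.0°·tan28.5° = 7.1 + 10.49·1.6·0.6710·0.5430 = 13.215 kPa
Denominator = 20.3·1.6·sin35.0°·cos35.0° = 20.3·1.6·0.5736·0.8192 = 15.261 kPa
FS = 13.215 / 15.261 = 0.866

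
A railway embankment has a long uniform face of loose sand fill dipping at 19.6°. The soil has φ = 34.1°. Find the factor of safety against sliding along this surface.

FS = 1.90

For a dry cohesionless infinite slope the factor of safety is FS = tanφ / tanβ.
FS = tan34.1° / tan19.6° = 0.6771 / 0.3561 = 1.901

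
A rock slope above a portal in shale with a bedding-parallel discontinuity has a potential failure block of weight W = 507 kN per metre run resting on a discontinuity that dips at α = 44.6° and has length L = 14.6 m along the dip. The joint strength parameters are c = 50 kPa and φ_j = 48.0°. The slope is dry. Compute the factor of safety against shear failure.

FS = 3.18

Resolving the block weight along and normal to the plane and applying the Mohr–Coulomb strength on the joint:
N' = W cosα = 507·cos44.6° = 361.0 kN/m
Driving force T = W sinα = 507·sin44.6° = 356.0 kN/m
Resisting force R = c·L + N'·tanφ_j = 50·14.6 + 361.0·tan48.0° = 730.0 + 400.9 = 1130.9 kN/m
FS = R / T = 1130.9 / 356.0 = 3.177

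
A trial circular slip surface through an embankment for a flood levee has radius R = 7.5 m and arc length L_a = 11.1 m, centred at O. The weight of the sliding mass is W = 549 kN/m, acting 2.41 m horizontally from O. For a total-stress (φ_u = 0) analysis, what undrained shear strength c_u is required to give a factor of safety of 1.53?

c_u = 24.3 kPa

FS = c_u·L_a·R / (W·d), so c_u = FS·W·d / (L_a·R).
c_u = 1.53·549·2.41 / (11.10·7.5) = 2024.3 / 83.25 = 24.32 kPa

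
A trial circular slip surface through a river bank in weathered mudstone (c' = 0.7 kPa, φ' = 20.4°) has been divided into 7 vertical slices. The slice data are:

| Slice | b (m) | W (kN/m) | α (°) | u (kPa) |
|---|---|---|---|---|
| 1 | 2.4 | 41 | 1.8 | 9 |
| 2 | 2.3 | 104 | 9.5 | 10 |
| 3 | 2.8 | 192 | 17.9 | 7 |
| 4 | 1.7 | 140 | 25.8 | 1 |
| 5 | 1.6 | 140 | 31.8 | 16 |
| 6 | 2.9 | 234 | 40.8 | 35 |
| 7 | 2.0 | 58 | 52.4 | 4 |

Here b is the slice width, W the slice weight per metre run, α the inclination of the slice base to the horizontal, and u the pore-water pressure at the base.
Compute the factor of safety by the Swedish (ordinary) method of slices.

Ordinary method of slices: FS = Σ[c'·Δl_i + (W_i cosα_i − u_i·Δl_i)·tanφ'] / Σ W_i sinα_i, with Δl_i = b_i / cosα_i.
Slice 1: Δl = 2.4/cos1.8° = 2.401 m; N'_1 = 41·cos1.8° − 9·2.401 = 19.4; c'Δl = 1.68; W sinα = 1.3
Slice 2: Δl = 2.3/cos9.5° = 2.332 m; N'_2 = 104·cos9.5° − 10·2.332 = 79.3; c'Δl = 1.63; W sinα = 17.2
Slice 3: Δl = 2.8/cos17.9° = 2.942 m; N'_3 = 192·cos17.9° − 7·2.942 = 162.1; c'Δl = 2.06; W sinα = 59.0
Slice 4: Δl = 1.7/cos25.8° = 1.888 m; N'_4 = 140·cos25.8° − 1·1.888 = 124.2; c'Δl = 1.32; W sinα = 60.9
Slice 5: Δl = 1.6/cos31.8° = 1.883 m; N'_5 = 140·cos31.8° − 16·1.883 = 88.9; c'Δl = 1.32; W sinα = 73.8
Slice 6: Δl = 2.9/cos40.8° = 3.831 m; N'_6 = 234·cos40.8° − 35·3.831 = 43.1; c'Δl = 2.68; W sinα = 152.9
Slice 7: Δl = 2.0/cos52.4° = 3.278 m; N'_7 = 58·cos52.4° − 4·3.278 = 22.3; c'Δl = 2.29; W sinα = 46.0
Σc'Δl = 13.0 kN/m; ΣN' = 539.1 kN/m; ΣW sinα = 411.0 kN/m
Resisting = 13.0 + 539.1·tan20.4° = 13.0 + 200.5 = 213.5 kN/m
FS = 213.5 / 411.0 = 0.519

FS = 0.52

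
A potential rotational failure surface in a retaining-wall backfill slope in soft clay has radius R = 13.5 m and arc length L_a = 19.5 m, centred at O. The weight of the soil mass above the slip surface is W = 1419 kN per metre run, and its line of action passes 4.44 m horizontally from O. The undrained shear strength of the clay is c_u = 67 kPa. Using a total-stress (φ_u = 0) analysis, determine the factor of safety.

FS = 2.80

Taking moments about the centre O, the resisting moment is provided by the undrained shear strength acting along the arc:
M_R = c_u·L_a·R = 67·19.50·13.5 = 17637.8 kN·m/m
M_D = W·d = 1419·4.44 = 6300.4 kN·m/m
FS = M_R / M_D = 17637.8 / 6300.4 = 2.799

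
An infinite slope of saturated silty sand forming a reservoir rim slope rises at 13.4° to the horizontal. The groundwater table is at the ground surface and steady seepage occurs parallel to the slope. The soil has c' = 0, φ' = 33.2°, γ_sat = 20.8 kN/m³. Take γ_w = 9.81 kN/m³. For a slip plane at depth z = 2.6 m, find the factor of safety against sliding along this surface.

FS = 1.45

With seepage parallel to the slope and the water table at the surface, the effective normal stress on the slip plane uses the buoyant unit weight γ' = γ_sat − γ_w while the driving shear stress uses γ_sat:
FS = [c' + γ' z cos²β tanφ'] / [γ_sat z sinβ cosβ]
(For c' = 0 this reduces to FS = (γ'/γ_sat)·tanφ'/tanβ.)
γ' = 20.8 − 9.81 = 10.99 kN/m³
Numerator = 0.0 + 10.99·2.6·cos²13.4°·tan33.2° = 0.0 + 10.99·2.6·0.9463·0.6544 = 17.694 kPa
Denominator = 20.8·2.6·sin13.4°·cos13.4° = 20.8·2.6·0.2317·0.9728 = 12.192 kPa
FS = 17.694 / 12.192 = 1.451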